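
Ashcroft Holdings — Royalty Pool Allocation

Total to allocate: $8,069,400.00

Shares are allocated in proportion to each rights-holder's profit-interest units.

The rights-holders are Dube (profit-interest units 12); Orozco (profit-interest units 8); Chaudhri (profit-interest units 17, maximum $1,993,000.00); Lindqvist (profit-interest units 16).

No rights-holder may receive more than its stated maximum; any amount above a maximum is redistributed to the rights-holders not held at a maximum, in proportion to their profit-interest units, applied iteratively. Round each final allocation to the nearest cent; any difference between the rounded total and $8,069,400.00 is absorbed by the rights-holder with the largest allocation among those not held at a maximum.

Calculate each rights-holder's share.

Combined profit-interest units = 53.
Proportional shares (ignoring caps): Dube 1,827,033.9623; Orozco 1,218,022.6415; Chaudhri 2,588,298.1132; Lindqvist 2,436,045.2830.
Capped: Chaudhri ($1,993,000.00); residual $6,076,400.00 reallocated over remaining profit-interest units 36.
Remaining shares: Dube 2,025,466.6667 → $2,025,466.67; Orozco 1,350,311.1111 → $1,350,311.11; Lindqvist 2,700,622.2222 → $2,700,622.22.

Dube: $2,025,466.67 · Orozco: $1,350,311.11 · Chaudhri: $1,993,000.00 · Lindqvist: $2,700,622.22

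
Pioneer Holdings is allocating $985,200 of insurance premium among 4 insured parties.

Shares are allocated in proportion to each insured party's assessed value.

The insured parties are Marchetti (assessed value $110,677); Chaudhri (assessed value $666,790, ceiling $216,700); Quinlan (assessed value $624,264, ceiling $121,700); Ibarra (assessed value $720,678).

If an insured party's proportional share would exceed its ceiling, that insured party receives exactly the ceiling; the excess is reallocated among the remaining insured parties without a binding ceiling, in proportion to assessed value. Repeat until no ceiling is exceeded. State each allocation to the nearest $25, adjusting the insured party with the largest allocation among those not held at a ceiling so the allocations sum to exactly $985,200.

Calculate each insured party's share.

Total assessed value = 2,122,409.
Unconstrained shares: Marchetti 51,375.10; Chaudhri 309,516.93; Quinlan 289,776.80; Ibarra 334,531.17.
Cap binds for Chaudhri ($216,700), Quinlan ($121,700); residual $646,800 reallocated over remaining assessed value 831,355.
Redistributed shares: Marchetti 86,107.48 → $86,100; Ibarra 560,692.52 → $560,700.

Marchetti: $86,100; Chaudhri: $216,700; Quinlan: $121,700; Ibarra: $560,700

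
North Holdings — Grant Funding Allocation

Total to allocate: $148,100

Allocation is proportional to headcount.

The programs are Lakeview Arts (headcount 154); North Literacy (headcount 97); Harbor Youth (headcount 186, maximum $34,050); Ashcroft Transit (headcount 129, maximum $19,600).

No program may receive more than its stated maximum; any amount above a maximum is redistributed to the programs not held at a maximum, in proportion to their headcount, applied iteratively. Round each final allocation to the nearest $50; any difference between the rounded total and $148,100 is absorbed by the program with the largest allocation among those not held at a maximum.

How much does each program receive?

Lakeview Arts: $57,950; North Literacy: $36,500; Harbor Youth: $34,050; Ashcroft Transit: $19,600

Sum of headcount: 566.
Pro-rata shares before constraints: Lakeview Arts 40,295.76; North Literacy 25,381.10; Harbor Youth 48,668.90; Ashcroft Transit 33,754.24.
Capped: Harbor Youth ($34,050), Ashcroft Transit ($19,600); residual $94,450 reallocated over remaining headcount 251.
Shares after redistribution: Lakeview Arts 57,949.40 → $57,950; North Literacy 36,500.60 → $36,500.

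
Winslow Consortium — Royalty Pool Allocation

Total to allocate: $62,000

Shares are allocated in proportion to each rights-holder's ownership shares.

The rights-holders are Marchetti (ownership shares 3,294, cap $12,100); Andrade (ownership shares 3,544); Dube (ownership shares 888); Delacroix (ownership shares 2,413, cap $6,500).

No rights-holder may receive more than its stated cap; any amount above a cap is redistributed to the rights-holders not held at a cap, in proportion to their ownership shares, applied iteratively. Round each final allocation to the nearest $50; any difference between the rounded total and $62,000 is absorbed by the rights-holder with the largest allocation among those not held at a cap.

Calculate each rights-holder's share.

Marchetti: $12,100 | Andrade: $34,700 | Dube: $8,700 | Delacroix: $6,500

Sum of ownership shares: 10,139.
Proportional shares (ignoring caps): Marchetti 20,142.81; Andrade 21,671.57; Dube 5,430.12; Delacroix 14,755.50.
Cap binds for Marchetti ($12,100), Delacroix ($6,500); balance $43,400 reallocated over remaining ownership shares 4,432.
Redistributed shares: Andrade 34,704.33 → $34,700; Dube 8,695.67 → $8,700.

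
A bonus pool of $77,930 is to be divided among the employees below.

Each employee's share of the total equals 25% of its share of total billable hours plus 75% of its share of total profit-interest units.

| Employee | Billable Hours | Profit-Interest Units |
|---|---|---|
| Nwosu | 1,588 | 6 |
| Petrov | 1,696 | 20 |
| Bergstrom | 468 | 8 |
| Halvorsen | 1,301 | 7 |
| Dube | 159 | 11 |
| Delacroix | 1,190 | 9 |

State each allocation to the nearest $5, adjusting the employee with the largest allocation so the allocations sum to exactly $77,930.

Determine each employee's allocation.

Nwosu: $10,580 · Petrov: $24,325 · Bergstrom: $9,090 · Halvorsen: $10,665 · Dube: $11,025 · Delacroix: $12,245

Billable hours total 6,402; profit-interest units total 61.
Blended shares (25% billable hours + 75% profit-interest units): Nwosu 0.1358; Petrov 0.3121; Bergstrom 0.1166; Halvorsen 0.1369; Dube 0.1415; Delacroix 0.1571.
Pro-rata amounts: Nwosu 10,581.52; Petrov 24,324.36; Bergstrom 9,089.46; Halvorsen 10,666.28; Dube 11,023.58; Delacroix 12,244.80.
At nearest $5: Nwosu $10,580; Petrov $24,325; Bergstrom $9,090; Halvorsen $10,665; Dube $11,025; Delacroix $12,245. Sum = $77,930.
No rounding difference to absorb.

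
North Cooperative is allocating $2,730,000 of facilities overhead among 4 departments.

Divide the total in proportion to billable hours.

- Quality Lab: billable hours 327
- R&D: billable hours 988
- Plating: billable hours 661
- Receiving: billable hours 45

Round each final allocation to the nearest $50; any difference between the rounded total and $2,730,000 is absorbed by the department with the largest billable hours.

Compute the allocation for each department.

Sum of billable hours: 327 + 988 + 661 + 45 = 2,021.
Unrounded shares: Quality Lab 441,716.97; R&D 1,334,606.63; Plating 892,889.66; Receiving 60,786.74.
After rounding ($50): Quality Lab $441,700; R&D $1,334,600; Plating $892,900; Receiving $60,800. Sum = $2,730,000.
Sum already equals the total — no adjustment.

Quality Lab: $441,700 · R&D: $1,334,600 · Plating: $892,900 · Receiving: $60,800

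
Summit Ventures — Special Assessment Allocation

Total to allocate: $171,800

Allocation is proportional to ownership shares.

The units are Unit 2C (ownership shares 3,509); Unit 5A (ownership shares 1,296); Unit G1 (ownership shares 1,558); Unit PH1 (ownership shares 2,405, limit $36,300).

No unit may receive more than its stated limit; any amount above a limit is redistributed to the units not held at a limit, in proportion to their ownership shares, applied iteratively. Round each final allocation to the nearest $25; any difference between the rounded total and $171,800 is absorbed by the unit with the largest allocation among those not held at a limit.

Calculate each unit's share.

Total ownership shares = 8,768.
Unconstrained shares: Unit 2C 68,755.27; Unit 5A 25,393.80; Unit G1 30,527.42; Unit PH1 47,123.52.
Capped: Unit PH1 ($36,300); remaining pool $135,500 reallocated over remaining ownership shares 6,363.
Remaining shares: Unit 2C 74,724.11 → $74,725; Unit 5A 27,598.30 → $27,600; Unit G1 33,177.59 → $33,175.

Unit 2C: $74,725 · Unit 5A: $27,600 · Unit G1: $33,175 · Unit PH1: $36,300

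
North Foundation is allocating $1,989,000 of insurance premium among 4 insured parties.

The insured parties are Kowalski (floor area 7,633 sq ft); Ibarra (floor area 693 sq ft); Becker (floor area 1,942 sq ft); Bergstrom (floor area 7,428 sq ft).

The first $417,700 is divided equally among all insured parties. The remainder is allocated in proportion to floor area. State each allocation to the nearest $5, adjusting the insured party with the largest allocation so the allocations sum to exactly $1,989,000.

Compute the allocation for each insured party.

Kowalski: $782,190; Ibarra: $165,960; Becker: $276,865; Bergstrom: $763,985

Equal tier: $417,700 ÷ 4 = $104,425 apiece.
Remainder $1,571,300 by floor area (total 17,696): Kowalski 677,765.20 → $677,765; Ibarra 61,534.30 → $61,535; Becker 172,438.10 → $172,440; Bergstrom 659,562.41 → $659,560.
Totals: Kowalski $104,425 + $677,765 = $782,190; Ibarra $104,425 + $61,535 = $165,960; Becker $104,425 + $172,440 = $276,865; Bergstrom $104,425 + $659,560 = $763,985.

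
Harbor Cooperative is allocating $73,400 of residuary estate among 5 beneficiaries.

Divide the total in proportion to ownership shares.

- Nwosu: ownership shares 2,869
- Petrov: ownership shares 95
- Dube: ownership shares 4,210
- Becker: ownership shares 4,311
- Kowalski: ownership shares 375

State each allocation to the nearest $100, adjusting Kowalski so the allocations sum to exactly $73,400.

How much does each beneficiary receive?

Nwosu: $17,800 | Petrov: $600 | Dube: $26,100 | Becker: $26,700 | Kowalski: $2,200

Sum of ownership shares: 11,860.
Pro-rata amounts: Nwosu 2,869/11,860 × $73,400 = 17,755.87; Petrov 95/11,860 × $73,400 = 587.94; Dube 4,210/11,860 × $73,400 = 26,055.14; Becker 4,311/11,860 × $73,400 = 26,680.22; Kowalski 375/11,860 × $73,400 = 2,320.83.
After rounding ($100): Nwosu $17,800; Petrov $600; Dube $26,100; Becker $26,700; Kowalski $2,300. Sum = $73,500.
Difference $73,400 − $73,500 = −$100 applied to Kowalski: Kowalski becomes $2,200.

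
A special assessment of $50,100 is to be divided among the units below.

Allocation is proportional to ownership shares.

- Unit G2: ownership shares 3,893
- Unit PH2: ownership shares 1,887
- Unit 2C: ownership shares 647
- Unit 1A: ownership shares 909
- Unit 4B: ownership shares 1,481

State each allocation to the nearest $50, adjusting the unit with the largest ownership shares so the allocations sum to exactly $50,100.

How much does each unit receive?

Unit G2: $22,150 | Unit PH2: $10,700 | Unit 2C: $3,700 | Unit 1A: $5,150 | Unit 4B: $8,400

Ownership shares total: 3,893 + 1,887 + 647 + 909 + 1,481 = 8,817.
Pro-rata amounts: Unit G2 22,120.82; Unit PH2 10,722.32; Unit 2C 3,676.39; Unit 1A 5,165.12; Unit 4B 8,415.35.
After rounding ($50): Unit G2 $22,100; Unit PH2 $10,700; Unit 2C $3,700; Unit 1A $5,150; Unit 4B $8,400. Sum = $50,050.
Difference $50,100 − $50,050 = +$50 applied to largest ownership shares (Unit G2): Unit G2 becomes $22,150.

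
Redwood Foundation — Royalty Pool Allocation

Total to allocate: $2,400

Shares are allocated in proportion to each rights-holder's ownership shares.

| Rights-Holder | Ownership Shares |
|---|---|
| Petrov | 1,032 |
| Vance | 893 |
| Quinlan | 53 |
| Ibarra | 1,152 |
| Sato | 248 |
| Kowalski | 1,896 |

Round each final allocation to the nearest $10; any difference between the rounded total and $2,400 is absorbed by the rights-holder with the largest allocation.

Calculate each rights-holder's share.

Petrov: $470 | Vance: $410 | Quinlan: $20 | Ibarra: $520 | Sato: $110 | Kowalski: $870

Total ownership shares = 5,274.
Raw shares: Petrov 1,032/5,274 × $2,400 = 469.62; Vance 893/5,274 × $2,400 = 406.37; Quinlan 53/5,274 × $2,400 = 24.12; Ibarra 1,152/5,274 × $2,400 = 524.23; Sato 248/5,274 × $2,400 = 112.86; Kowalski 1,896/5,274 × $2,400 = 862.80.
After rounding ($10): Petrov $470; Vance $410; Quinlan $20; Ibarra $520; Sato $110; Kowalski $860. Sum = $2,390.
Difference $2,400 − $2,390 = +$10 applied to largest allocation (Kowalski): Kowalski becomes $870.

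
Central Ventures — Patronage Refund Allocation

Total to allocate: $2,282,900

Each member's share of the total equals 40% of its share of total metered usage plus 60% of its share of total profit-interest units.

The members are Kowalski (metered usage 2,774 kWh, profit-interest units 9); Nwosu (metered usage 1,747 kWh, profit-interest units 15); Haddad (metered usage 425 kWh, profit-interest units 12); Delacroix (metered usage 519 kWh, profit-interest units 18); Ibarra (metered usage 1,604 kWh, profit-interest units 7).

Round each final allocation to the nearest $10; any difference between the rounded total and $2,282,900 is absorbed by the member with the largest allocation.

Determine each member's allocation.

Kowalski: $560,430 · Nwosu: $562,500 · Haddad: $324,360 · Delacroix: $471,230 · Ibarra: $364,380

Metered usage total 7,069; profit-interest units total 61.
Blended shares (40% metered usage + 60% profit-interest units): Kowalski 0.2455; Nwosu 0.2464; Haddad 0.1421; Delacroix 0.2064; Ibarra 0.1596.
Unrounded shares: Kowalski 560,432.84; Nwosu 562,495.45; Haddad 324,357.74; Delacroix 471,229.01; Ibarra 364,384.95.
After rounding ($10): Kowalski $560,430; Nwosu $562,500; Haddad $324,360; Delacroix $471,230; Ibarra $364,380. Sum = $2,282,900.
Rounded total matches; no reconciliation needed.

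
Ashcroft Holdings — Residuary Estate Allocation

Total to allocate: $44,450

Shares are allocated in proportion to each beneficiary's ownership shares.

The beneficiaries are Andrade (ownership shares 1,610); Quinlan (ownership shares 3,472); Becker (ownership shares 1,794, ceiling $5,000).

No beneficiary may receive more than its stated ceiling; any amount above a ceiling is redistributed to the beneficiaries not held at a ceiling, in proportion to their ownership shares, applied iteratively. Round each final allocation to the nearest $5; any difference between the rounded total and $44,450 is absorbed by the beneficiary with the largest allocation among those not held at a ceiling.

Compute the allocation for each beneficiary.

Sum of ownership shares: 6,876.
Proportional shares (ignoring caps): Andrade 10,407.87; Quinlan 22,444.79; Becker 11,597.34.
Held at cap: Becker ($5,000); balance $39,450 reallocated over remaining ownership shares 5,082.
Redistributed shares: Andrade 12,497.93 → $12,500; Quinlan 26,952.07 → $26,950.

Andrade: $12,500 · Quinlan: $26,950 · Becker: $5,000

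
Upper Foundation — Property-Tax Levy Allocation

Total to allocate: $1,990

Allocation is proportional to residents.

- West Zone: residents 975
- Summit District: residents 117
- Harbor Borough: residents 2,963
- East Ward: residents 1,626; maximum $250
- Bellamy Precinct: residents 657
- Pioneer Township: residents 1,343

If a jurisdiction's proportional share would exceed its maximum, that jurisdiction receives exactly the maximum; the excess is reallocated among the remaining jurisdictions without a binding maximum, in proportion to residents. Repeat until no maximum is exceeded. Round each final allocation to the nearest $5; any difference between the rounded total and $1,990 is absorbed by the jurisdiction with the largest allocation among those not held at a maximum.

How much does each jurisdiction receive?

West Zone: $280 · Summit District: $35 · Harbor Borough: $850 · East Ward: $250 · Bellamy Precinct: $190 · Pioneer Township: $385

Total residents = 7,681.
Unconstrained shares: West Zone 252.60; Summit District 30.31; Harbor Borough 767.66; East Ward 421.27; Bellamy Precinct 170.22; Pioneer Township 347.95.
Held at cap: East Ward ($250); balance $1,740 reallocated over remaining residents 6,055.
Remaining shares: West Zone 280.18 → $280; Summit District 33.62 → $35; Harbor Borough 851.46 → $850; Bellamy Precinct 188.80 → $190; Pioneer Township 385.93 → $385.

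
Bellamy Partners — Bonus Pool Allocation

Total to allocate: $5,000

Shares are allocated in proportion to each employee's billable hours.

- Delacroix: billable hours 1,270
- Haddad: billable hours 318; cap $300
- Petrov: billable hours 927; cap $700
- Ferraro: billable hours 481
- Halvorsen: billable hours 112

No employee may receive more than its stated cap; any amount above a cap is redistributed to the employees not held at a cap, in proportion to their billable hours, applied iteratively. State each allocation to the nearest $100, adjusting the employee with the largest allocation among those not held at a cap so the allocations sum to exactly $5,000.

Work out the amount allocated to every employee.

Combined billable hours = 3,108.
Unconstrained shares: Delacroix 2,043.11; Haddad 511.58; Petrov 1,491.31; Ferraro 773.81; Halvorsen 180.18.
Capped: Haddad ($300), Petrov ($700); remaining pool $4,000 reallocated over remaining billable hours 1,863.
Shares after redistribution: Delacroix 2,726.78 → $2,700; Ferraro 1,032.74 → $1,000; Halvorsen 240.47 → $200.
Rounding difference +$100 applied to Delacroix → $2,800.

Delacroix: $2,800 · Haddad: $300 · Petrov: $700 · Ferraro: $1,000 · Halvorsen: $200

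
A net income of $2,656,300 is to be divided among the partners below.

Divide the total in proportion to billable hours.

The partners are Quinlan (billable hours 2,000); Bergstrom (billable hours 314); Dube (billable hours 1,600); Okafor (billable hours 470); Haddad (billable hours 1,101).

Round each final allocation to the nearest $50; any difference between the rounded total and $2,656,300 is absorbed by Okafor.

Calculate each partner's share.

Quinlan: $968,550 | Bergstrom: $152,050 | Dube: $774,850 | Okafor: $227,650 | Haddad: $533,200

Billable hours total: 5,485.
Pro-rata amounts: Quinlan 2,000/5,485 × $2,656,300 = 968,568.82; Bergstrom 314/5,485 × $2,656,300 = 152,065.31; Dube 1,600/5,485 × $2,656,300 = 774,855.06; Okafor 470/5,485 × $2,656,300 = 227,613.67; Haddad 1,101/5,485 × $2,656,300 = 533,197.14.
After rounding ($50): Quinlan $968,550; Bergstrom $152,050; Dube $774,850; Okafor $227,600; Haddad $533,200. Sum = $2,656,250.
Difference $2,656,300 − $2,656,250 = +$50 applied to Okafor: Okafor becomes $227,650.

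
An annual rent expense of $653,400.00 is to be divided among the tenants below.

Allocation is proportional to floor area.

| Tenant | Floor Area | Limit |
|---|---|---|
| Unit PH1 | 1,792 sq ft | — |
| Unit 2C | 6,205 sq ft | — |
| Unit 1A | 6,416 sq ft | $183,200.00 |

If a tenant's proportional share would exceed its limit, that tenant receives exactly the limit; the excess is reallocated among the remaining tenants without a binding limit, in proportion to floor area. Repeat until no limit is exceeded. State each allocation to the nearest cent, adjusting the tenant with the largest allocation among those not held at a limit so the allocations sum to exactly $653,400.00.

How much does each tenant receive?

Total floor area = 14,413.
Pro-rata shares before constraints: Unit PH1 81,238.6595; Unit 2C 281,297.9255; Unit 1A 290,863.41497.
Capped: Unit 1A ($183,200.00); residual $470,200.00 reallocated over remaining floor area 7,997.
Shares after redistribution: Unit PH1 105,364.3116 → $105,364.31; Unit 2C 364,835.6884 → $364,835.69.

Unit PH1: $105,364.31 · Unit 2C: $364,835.69 · Unit 1A: $183,200.00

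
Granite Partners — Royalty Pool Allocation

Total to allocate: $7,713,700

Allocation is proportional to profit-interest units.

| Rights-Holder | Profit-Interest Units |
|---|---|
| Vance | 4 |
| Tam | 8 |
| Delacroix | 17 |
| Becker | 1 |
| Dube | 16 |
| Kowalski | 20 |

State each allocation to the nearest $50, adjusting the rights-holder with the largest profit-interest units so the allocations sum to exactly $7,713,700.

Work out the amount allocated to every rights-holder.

Vance: $467,500 · Tam: $935,000 · Delacroix: $1,986,850 · Becker: $116,850 · Dube: $1,870,000 · Kowalski: $2,337,500

Profit-interest units total: 4 + 8 + 17 + 1 + 16 + 20 = 66.
Unrounded shares: Vance 467,496.97; Tam 934,993.94; Delacroix 1,986,862.12; Becker 116,874.24; Dube 1,869,987.88; Kowalski 2,337,484.85.
At nearest $50: Vance $467,500; Tam $935,000; Delacroix $1,986,850; Becker $116,850; Dube $1,870,000; Kowalski $2,337,500. Sum = $7,713,700.
Sum already equals the total — no adjustment.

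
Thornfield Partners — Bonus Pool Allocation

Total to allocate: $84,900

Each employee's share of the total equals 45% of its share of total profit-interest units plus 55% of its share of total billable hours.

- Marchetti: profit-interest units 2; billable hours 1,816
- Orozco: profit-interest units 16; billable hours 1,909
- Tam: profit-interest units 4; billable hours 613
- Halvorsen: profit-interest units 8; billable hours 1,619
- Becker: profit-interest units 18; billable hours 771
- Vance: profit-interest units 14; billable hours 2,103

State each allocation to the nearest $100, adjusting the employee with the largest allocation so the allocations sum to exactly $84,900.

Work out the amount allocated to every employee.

Marchetti: $10,800; Orozco: $20,000; Tam: $5,700; Halvorsen: $13,500; Becker: $15,200; Vance: $19,700

Profit-interest units total 62; billable hours total 8,831.
Combined weights (45% profit-interest units + 55% billable hours): Marchetti 0.1276; Orozco 0.2350; Tam 0.0672; Halvorsen 0.1589; Becker 0.1787; Vance 0.2326.
Unrounded shares: Marchetti 10,834.74; Orozco 19,953.43; Tam 5,706.15; Halvorsen 13,490.34; Becker 15,168.53; Vance 19,746.81.
At nearest $100: Marchetti $10,800; Orozco $20,000; Tam $5,700; Halvorsen $13,500; Becker $15,200; Vance $19,700. Sum = $84,900.
No rounding difference to absorb.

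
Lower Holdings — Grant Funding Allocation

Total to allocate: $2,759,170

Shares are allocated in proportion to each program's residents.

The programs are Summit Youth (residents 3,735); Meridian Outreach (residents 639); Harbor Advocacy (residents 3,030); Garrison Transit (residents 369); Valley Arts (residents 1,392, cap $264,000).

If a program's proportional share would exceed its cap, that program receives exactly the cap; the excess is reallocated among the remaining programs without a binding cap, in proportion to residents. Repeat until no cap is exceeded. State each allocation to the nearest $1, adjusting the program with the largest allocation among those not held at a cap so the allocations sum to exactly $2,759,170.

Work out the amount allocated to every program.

Residents total: 9,165.
Proportional shares (ignoring caps): Summit Youth 1,124,440.80; Meridian Outreach 192,374.21; Harbor Advocacy 912,196.96; Garrison Transit 111,089.33; Valley Arts 419,068.70.
Capped: Valley Arts ($264,000); residual $2,495,170 reallocated over remaining residents 7,773.
Redistributed shares: Summit Youth 1,198,952.78 → $1,198,953; Meridian Outreach 205,122.04 → $205,122; Harbor Advocacy 972,644.42 → $972,644; Garrison Transit 118,450.76 → $118,451.

Summit Youth: $1,198,953 | Meridian Outreach: $205,122 | Harbor Advocacy: $972,644 | Garrison Transit: $118,451 | Valley Arts: $264,000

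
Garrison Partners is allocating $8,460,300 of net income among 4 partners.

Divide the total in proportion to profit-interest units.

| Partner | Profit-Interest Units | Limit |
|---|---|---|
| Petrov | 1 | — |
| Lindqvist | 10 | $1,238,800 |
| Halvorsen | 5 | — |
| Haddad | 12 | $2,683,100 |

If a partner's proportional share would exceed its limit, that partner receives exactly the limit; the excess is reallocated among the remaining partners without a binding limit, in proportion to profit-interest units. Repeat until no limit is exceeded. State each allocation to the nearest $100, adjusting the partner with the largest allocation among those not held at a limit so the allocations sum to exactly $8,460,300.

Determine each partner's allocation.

Petrov: $756,400 | Lindqvist: $1,238,800 | Halvorsen: $3,782,000 | Haddad: $2,683,100

Total profit-interest units = 28.
Proportional shares (ignoring caps): Petrov 302,153.57; Lindqvist 3,021,535.71; Halvorsen 1,510,767.86; Haddad 3,625,842.86.
Held at cap: Lindqvist ($1,238,800), Haddad ($2,683,100); balance $4,538,400 reallocated over remaining profit-interest units 6.
Shares after redistribution: Petrov 756,400.00 → $756,400; Halvorsen 3,782,000.00 → $3,782,000.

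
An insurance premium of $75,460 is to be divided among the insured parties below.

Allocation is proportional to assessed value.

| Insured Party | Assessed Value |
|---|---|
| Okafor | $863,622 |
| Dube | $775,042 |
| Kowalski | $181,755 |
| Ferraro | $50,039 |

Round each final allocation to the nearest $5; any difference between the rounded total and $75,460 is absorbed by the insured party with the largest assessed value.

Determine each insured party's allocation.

Okafor: $34,835 · Dube: $31,270 · Kowalski: $7,335 · Ferraro: $2,020

Combined assessed value = 1,870,458.
Raw shares: Okafor 863,622/1,870,458 × $75,460 = 34,841.15; Dube 775,042/1,870,458 × $75,460 = 31,267.57; Kowalski 181,755/1,870,458 × $75,460 = 7,332.55; Ferraro 50,039/1,870,458 × $75,460 = 2,018.73.
At nearest $5: Okafor $34,840; Dube $31,270; Kowalski $7,335; Ferraro $2,020. Sum = $75,465.
Difference $75,460 − $75,465 = −$5 applied to largest assessed value (Okafor): Okafor becomes $34,835.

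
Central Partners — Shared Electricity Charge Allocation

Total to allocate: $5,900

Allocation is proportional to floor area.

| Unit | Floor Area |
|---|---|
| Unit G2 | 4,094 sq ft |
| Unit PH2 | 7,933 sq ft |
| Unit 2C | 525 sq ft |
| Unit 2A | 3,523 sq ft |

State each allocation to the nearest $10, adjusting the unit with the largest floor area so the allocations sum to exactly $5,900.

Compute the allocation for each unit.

Floor area total: 16,075.
Unrounded shares: Unit G2 4,094/16,075 × $5,900 = 1,502.62; Unit PH2 7,933/16,075 × $5,900 = 2,911.65; Unit 2C 525/16,075 × $5,900 = 192.69; Unit 2A 3,523/16,075 × $5,900 = 1,293.05.
Rounded to nearest $10: Unit G2 $1,500; Unit PH2 $2,910; Unit 2C $190; Unit 2A $1,290. Sum = $5,890.
Difference $5,900 − $5,890 = +$10 applied to largest floor area (Unit PH2): Unit PH2 becomes $2,920.

Unit G2: $1,500 | Unit PH2: $2,920 | Unit 2C: $190 | Unit 2A: $1,290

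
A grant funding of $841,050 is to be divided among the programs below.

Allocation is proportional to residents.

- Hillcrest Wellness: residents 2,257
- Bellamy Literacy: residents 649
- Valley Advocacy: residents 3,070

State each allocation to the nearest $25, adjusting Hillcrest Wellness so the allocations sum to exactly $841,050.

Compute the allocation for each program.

Hillcrest Wellness: $317,625 | Bellamy Literacy: $91,350 | Valley Advocacy: $432,075

Total residents = 5,976.
Proportional shares: Hillcrest Wellness 2,257/5,976 × $841,050 = 317,645.56; Bellamy Literacy 649/5,976 × $841,050 = 91,338.93; Valley Advocacy 3,070/5,976 × $841,050 = 432,065.51.
At nearest $25: Hillcrest Wellness $317,650; Bellamy Literacy $91,350; Valley Advocacy $432,075. Sum = $841,075.
Difference $841,050 − $841,075 = −$25 applied to Hillcrest Wellness: Hillcrest Wellness becomes $317,625.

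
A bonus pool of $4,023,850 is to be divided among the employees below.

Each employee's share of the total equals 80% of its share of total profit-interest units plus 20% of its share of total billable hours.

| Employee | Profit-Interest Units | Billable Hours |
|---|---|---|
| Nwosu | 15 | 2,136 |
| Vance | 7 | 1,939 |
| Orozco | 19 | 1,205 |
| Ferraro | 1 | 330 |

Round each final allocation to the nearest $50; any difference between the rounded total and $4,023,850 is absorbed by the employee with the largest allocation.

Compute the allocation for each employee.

Profit-interest units total 42; billable hours total 5,610.
Blended shares (80% profit-interest units + 20% billable hours): Nwosu 0.3619; Vance 0.2025; Orozco 0.4049; Ferraro 0.0308.
Unrounded shares: Nwosu 1,456,086.53; Vance 814,668.24; Orozco 1,629,111.06; Ferraro 123,984.17.
At nearest $50: Nwosu $1,456,100; Vance $814,650; Orozco $1,629,100; Ferraro $124,000. Sum = $4,023,850.
Sum already equals the total — no adjustment.

Nwosu: $1,456,100; Vance: $814,650; Orozco: $1,629,100; Ferraro: $124,000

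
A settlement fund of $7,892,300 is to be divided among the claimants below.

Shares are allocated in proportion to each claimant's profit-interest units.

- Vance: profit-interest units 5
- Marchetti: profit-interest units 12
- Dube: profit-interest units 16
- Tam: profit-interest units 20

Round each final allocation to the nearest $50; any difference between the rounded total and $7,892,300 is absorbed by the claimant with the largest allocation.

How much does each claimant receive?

Combined profit-interest units = 53.
Pro-rata amounts: Vance 5/53 × $7,892,300 = 744,556.60; Marchetti 12/53 × $7,892,300 = 1,786,935.85; Dube 16/53 × $7,892,300 = 2,382,581.13; Tam 20/53 × $7,892,300 = 2,978,226.42.
After rounding ($50): Vance $744,550; Marchetti $1,786,950; Dube $2,382,600; Tam $2,978,250. Sum = $7,892,350.
Difference $7,892,300 − $7,892,350 = −$50 applied to largest allocation (Tam): Tam becomes $2,978,200.

Vance: $744,550; Marchetti: $1,786,950; Dube: $2,382,600; Tam: $2,978,200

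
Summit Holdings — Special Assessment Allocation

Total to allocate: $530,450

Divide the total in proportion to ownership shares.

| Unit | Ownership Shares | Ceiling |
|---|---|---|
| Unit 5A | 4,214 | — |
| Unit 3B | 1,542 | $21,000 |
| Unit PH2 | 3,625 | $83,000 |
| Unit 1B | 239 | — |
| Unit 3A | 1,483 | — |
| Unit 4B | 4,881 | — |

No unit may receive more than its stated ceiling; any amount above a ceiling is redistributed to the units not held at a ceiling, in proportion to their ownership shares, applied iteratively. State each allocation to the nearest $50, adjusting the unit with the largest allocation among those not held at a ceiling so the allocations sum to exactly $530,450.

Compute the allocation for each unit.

Combined ownership shares = 15,984.
Proportional shares (ignoring caps): Unit 5A 139,847.12; Unit 3B 51,173.29; Unit PH2 120,300.38; Unit 1B 7,931.53; Unit 3A 49,215.30; Unit 4B 161,982.39.
Held at cap: Unit 3B ($21,000), Unit PH2 ($83,000); residual $426,450 reallocated over remaining ownership shares 10,817.
Redistributed shares: Unit 5A 166,132.97 → $166,150; Unit 1B 9,422.35 → $9,400; Unit 3A 58,465.87 → $58,450; Unit 4B 192,428.81 → $192,450.

Unit 5A: $166,150 | Unit 3B: $21,000 | Unit PH2: $83,000 | Unit 1B: $9,400 | Unit 3A: $58,450 | Unit 4B: $192,450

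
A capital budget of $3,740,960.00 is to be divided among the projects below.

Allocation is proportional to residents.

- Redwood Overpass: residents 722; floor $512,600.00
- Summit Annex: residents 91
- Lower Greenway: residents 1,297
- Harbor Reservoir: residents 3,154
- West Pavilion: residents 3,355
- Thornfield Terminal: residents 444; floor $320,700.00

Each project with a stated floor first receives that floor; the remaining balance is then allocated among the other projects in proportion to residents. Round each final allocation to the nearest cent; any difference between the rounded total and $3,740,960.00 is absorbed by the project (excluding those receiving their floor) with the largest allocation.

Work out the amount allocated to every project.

Redwood Overpass: $512,600.00 · Summit Annex: $33,506.02 · Lower Greenway: $477,552.87 · Harbor Reservoir: $1,161,296.65 · West Pavilion: $1,235,304.46 · Thornfield Terminal: $320,700.00

Fund the minimums — Redwood Overpass $512,600.00; Thornfield Terminal $320,700.00. Remaining pool $2,907,660.00.
Remaining pool split over remaining residents 7,897: Summit Annex 33,506.0225 → $33,506.02; Lower Greenway 477,552.8707 → $477,552.87; Harbor Reservoir 1,161,296.6494 → $1,161,296.65; West Pavilion 1,235,304.4574 → $1,235,304.46.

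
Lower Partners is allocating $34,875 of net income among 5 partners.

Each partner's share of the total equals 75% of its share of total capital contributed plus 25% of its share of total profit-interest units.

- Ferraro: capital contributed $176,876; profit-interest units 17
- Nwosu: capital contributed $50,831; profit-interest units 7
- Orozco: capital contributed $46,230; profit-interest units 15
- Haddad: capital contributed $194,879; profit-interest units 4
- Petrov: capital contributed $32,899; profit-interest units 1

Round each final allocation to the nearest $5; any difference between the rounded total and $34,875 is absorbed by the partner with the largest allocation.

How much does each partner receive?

Capital contributed total 501,715; profit-interest units total 44.
Composite weights (75% capital contributed + 25% profit-interest units): Ferraro 0.3610; Nwosu 0.1158; Orozco 0.1543; Haddad 0.3140; Petrov 0.0549.
Unrounded shares: Ferraro 12,589.80; Nwosu 4,037.08; Orozco 5,382.44; Haddad 10,952.37; Petrov 1,913.30.
At nearest $5: Ferraro $12,590; Nwosu $4,035; Orozco $5,380; Haddad $10,950; Petrov $1,915. Sum = $34,870.
Difference $34,875 − $34,870 = +$5 applied to largest allocation (Ferraro): Ferraro becomes $12,595.

Ferraro: $12,595 | Nwosu: $4,035 | Orozco: $5,380 | Haddad: $10,950 | Petrov: $1,915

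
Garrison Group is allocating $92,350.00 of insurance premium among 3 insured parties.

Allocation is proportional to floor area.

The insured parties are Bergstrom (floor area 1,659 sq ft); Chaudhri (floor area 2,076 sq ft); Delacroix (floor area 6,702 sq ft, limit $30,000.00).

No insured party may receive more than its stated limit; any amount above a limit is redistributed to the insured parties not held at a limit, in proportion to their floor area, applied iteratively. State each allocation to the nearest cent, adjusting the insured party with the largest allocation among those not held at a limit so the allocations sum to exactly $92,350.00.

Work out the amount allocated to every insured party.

Bergstrom: $27,694.42 · Chaudhri: $34,655.58 · Delacroix: $30,000.00

Total floor area = 10,437.
Unconstrained shares: Bergstrom 14,679.3763; Chaudhri 18,369.1291; Delacroix 59,301.4947.
Capped: Delacroix ($30,000.00); remaining pool $62,350.00 reallocated over remaining floor area 3,735.
Redistributed shares: Bergstrom 27,694.4177 → $27,694.42; Chaudhri 34,655.5823 → $34,655.58.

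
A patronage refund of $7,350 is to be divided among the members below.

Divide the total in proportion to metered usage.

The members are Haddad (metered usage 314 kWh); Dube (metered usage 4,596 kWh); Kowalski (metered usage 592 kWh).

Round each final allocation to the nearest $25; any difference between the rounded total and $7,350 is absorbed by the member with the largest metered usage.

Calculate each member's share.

Total metered usage = 314 + 4,596 + 592 = 5,502.
Proportional shares: Haddad 419.47; Dube 6,139.69; Kowalski 790.84.
After rounding ($25): Haddad $425; Dube $6,150; Kowalski $800. Sum = $7,375.
Difference $7,350 − $7,375 = −$25 applied to largest metered usage (Dube): Dube becomes $6,125.

Haddad: $425 | Dube: $6,125 | Kowalski: $800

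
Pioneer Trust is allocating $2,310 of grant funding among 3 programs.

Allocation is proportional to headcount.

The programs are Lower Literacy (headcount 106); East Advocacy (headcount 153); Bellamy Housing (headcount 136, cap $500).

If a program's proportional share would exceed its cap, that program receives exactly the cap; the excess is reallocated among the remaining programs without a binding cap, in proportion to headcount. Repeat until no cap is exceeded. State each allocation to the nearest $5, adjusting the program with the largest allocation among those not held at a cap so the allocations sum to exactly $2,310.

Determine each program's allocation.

Headcount total: 395.
Unconstrained shares: Lower Literacy 619.90; East Advocacy 894.76; Bellamy Housing 795.34.
Cap binds for Bellamy Housing ($500); residual $1,810 reallocated over remaining headcount 259.
Redistributed shares: Lower Literacy 740.77 → $740; East Advocacy 1,069.23 → $1,070.

Lower Literacy: $740; East Advocacy: $1,070; Bellamy Housing: $500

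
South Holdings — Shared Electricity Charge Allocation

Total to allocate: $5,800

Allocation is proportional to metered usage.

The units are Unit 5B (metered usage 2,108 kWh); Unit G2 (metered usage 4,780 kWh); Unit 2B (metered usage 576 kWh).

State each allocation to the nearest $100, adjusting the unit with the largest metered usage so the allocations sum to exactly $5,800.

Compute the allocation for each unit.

Total metered usage = 7,464.
Pro-rata amounts: Unit 5B 2,108/7,464 × $5,800 = 1,638.05; Unit G2 4,780/7,464 × $5,800 = 3,714.36; Unit 2B 576/7,464 × $5,800 = 447.59.
Rounded to nearest $100: Unit 5B $1,600; Unit G2 $3,700; Unit 2B $400. Sum = $5,700.
Difference $5,800 − $5,700 = +$100 applied to largest metered usage (Unit G2): Unit G2 becomes $3,800.

Unit 5B: $1,600 · Unit G2: $3,800 · Unit 2B: $400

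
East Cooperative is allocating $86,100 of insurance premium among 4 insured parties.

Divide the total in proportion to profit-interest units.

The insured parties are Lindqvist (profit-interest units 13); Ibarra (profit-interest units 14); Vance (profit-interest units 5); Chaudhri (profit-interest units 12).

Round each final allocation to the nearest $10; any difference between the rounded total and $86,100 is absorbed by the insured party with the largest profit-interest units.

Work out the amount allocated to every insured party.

Sum of profit-interest units: 13 + 14 + 5 + 12 = 44.
Proportional shares: Lindqvist 25,438.64; Ibarra 27,395.45; Vance 9,784.09; Chaudhri 23,481.82.
At nearest $10: Lindqvist $25,440; Ibarra $27,400; Vance $9,780; Chaudhri $23,480. Sum = $86,100.
Rounded total matches; no reconciliation needed.

Lindqvist: $25,440; Ibarra: $27,400; Vance: $9,780; Chaudhri: $23,480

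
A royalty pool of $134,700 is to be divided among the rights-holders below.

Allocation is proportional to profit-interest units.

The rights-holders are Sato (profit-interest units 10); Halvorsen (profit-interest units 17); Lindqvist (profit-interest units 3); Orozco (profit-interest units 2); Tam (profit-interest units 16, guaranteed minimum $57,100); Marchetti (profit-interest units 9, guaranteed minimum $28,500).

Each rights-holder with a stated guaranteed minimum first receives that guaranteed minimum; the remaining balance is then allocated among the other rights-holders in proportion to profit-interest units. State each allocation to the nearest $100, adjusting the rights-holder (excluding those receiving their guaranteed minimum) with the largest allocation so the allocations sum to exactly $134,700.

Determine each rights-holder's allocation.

Sato: $15,300 · Halvorsen: $26,100 · Lindqvist: $4,600 · Orozco: $3,100 · Tam: $57,100 · Marchetti: $28,500

Guaranteed amounts: Tam $57,100; Marchetti $28,500. Residual $49,100.
Residual split over remaining profit-interest units 32: Sato 15,343.75 → $15,300; Halvorsen 26,084.38 → $26,100; Lindqvist 4,603.12 → $4,600; Orozco 3,068.75 → $3,100.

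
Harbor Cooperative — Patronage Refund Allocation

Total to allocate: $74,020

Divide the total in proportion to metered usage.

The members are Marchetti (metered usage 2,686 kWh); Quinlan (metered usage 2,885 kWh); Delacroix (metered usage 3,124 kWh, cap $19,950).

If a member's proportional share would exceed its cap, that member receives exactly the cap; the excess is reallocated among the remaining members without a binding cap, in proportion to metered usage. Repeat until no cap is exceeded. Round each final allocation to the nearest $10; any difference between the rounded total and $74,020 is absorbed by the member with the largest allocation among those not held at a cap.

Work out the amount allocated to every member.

Marchetti: $26,070 · Quinlan: $28,000 · Delacroix: $19,950

Metered usage total: 8,695.
Proportional shares (ignoring caps): Marchetti 22,865.75; Quinlan 24,559.83; Delacroix 26,594.42.
Cap binds for Delacroix ($19,950); remaining pool $54,070 reallocated over remaining metered usage 5,571.
Redistributed shares: Marchetti 26,069.29 → $26,070; Quinlan 28,000.71 → $28,000.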